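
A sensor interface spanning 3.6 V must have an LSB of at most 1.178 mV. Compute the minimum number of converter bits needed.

Number of steps required ≥ 3.6 V / 1.178 mV = 3056.03.
Need 2^N ≥ 3056.03; 2^11 = 2048, 2^12 = 4096.
Minimum N = 12.

12 bits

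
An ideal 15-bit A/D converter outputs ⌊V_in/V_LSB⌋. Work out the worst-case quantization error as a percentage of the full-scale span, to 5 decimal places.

0.00305 %

Truncating → worst-case error = 1 LSB = V_FS/2^15, so 100/32768 = 0.00305176 % of full scale.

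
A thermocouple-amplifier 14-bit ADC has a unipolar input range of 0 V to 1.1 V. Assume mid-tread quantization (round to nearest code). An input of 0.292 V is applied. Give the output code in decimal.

With 16384 levels over 1.1 V, one step is 67.14 µV.
Input sits at 4349.207 steps above V_low.
Round → code 4349.

code 4349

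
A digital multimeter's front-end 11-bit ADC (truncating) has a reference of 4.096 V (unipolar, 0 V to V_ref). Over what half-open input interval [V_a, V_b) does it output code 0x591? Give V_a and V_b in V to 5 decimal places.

LSB = 4.096/2^11 = 2.000 mV.
Code 0x591 = 1425 decimal.
V_a = V_low + 1425·LSB = 2.85 V; V_b = V_low + 1426·LSB = 2.852 V.

[2.85000 V, 2.85200 V)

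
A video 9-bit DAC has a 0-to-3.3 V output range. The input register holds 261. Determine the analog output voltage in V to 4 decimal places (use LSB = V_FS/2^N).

1.6822 V

LSB = 3.3 V / 2^9 = 6.445 mV.
V_out = 0 + 261 × 0.00644531 V = 1.68223 V.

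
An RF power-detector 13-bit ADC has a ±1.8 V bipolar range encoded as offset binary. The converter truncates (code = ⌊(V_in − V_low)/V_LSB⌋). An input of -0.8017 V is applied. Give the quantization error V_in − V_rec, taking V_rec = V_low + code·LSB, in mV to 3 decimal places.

LSB = 3.6/2^13 = 439.45 µV.
(V_in − V_low)/LSB = (-0.8017 − (−1.8))/0.000439453 = 2271.6871 → code 2271 (floor).
Reconstructed: -0.80200195 V.
V_in − V_rec = 0.000301953 V = 0.302 mV.

0.302 mV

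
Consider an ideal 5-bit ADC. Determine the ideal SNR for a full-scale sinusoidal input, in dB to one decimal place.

SNR ≈ 6.02·N + 1.76 dB = 6.02·5 + 1.76 = 31.86 dB.

31.9 dB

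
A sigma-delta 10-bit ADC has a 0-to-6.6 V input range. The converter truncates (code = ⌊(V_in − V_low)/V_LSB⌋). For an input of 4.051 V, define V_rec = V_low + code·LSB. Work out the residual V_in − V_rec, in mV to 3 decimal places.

LSB = 6.6/2^10 = 6.445 mV.
Scaled input = 628.5188 LSBs, so code = 628.
Code 628 maps back to 0 + 628×0.00644531 V = 4.0476563 V.
Error = 4.051 − 4.0476563 = 0.00334375 V = 3.344 mV.

3.344 mV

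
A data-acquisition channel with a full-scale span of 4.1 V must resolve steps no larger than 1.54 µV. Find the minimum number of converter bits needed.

22 bits

Number of steps required ≥ 4.1 V / 1.54 µV = 2662337.66.
Need 2^N ≥ 2662337.66; 2^21 = 2097152, 2^22 = 4194304.
Minimum N = 22.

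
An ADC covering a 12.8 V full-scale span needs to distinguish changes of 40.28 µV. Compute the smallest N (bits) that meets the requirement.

Number of steps required ≥ 12.8 V / 40.28 µV = 317775.57.
Need 2^N ≥ 317775.57; 2^18 = 262144, 2^19 = 524288.
Minimum N = 19.

19 bits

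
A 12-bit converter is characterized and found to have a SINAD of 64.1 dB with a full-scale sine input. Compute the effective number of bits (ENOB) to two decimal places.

ENOB = (SINAD − 1.76) / 6.02 = (64.1 − 1.76)/6.02 = 10.355.

10.36 bits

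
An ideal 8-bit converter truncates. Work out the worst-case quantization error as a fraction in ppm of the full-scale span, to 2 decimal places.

Truncating → worst-case error = 1 LSB = V_FS/2^8, so 1e+06/256 = 3906.25 ppm of full scale.

3906.25 ppm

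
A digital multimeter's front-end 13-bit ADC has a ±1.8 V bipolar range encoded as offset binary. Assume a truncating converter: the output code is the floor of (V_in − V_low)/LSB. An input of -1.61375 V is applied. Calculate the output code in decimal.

code 423

LSB = 3.6 V / 8192 = 439.45 µV.
(-1.61375 − (−1.8)) / 0.000439453 = 423.822 LSBs.
Floor → code 423.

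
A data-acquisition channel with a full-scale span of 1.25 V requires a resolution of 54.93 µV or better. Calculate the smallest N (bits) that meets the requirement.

15 bits

Number of steps required ≥ 1.25 V / 54.93 µV = 22756.24.
Need 2^N ≥ 22756.24; 2^14 = 16384, 2^15 = 32768.
Minimum N = 15.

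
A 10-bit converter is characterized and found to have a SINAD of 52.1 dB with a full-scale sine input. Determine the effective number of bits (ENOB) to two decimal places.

ENOB = (SINAD − 1.76) / 6.02 = (52.1 − 1.76)/6.02 = 8.362.

8.36 bits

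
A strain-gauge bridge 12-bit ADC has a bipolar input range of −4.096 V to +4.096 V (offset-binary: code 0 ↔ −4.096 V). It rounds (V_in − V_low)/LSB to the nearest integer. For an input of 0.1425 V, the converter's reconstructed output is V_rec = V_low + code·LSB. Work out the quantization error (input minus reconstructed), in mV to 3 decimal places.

LSB = 8.192/2^12 = 2.000 mV.
(V_in − V_low)/LSB = (0.1425 − (−4.096))/0.002 = 2119.2500 → code 2119 (round).
Code 2119 maps back to (−4.096) + 2119×0.002 V = 0.142 V.
V_in − V_rec = 0.0005 V = 0.500 mV.

0.500 mV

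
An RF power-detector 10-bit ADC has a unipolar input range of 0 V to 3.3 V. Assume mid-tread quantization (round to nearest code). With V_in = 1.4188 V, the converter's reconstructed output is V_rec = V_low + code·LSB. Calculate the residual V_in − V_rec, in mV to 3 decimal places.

0.831 mV

LSB = 3.3/2^10 = 3.223 mV.
Scaled input = 440.2579 LSBs, so code = 440.
V_rec = 0 + 440·0.00322266 = 1.4179688 V.
Error = 1.4188 − 1.4179688 = 0.00083125 V = 0.831 mV.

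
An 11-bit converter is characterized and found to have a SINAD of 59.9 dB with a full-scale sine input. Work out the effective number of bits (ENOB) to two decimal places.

ENOB = (SINAD − 1.76) / 6.02 = (59.9 − 1.76)/6.02 = 9.658.

9.66 bits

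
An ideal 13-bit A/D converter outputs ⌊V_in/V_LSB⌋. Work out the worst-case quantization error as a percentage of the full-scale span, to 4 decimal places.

Truncating → worst-case error = 1 LSB = V_FS/2^13, so 100/8192 = 0.012207 % of full scale.

0.0122 %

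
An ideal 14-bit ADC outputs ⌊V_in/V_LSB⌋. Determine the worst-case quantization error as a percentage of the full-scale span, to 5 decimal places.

0.00610 %

Truncating → worst-case error = 1 LSB = V_FS/2^14, so 100/16384 = 0.00610352 % of full scale.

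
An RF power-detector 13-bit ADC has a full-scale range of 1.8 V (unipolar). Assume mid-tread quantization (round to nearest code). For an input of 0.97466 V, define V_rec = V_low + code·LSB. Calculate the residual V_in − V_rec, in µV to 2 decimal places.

Step size: 1.8 V ÷ 2^13 = 219.73 µV.
(0.97466 − 0)/0.000219727 = 4435.7860; round gives code 4436.
Reconstructed: 0.97470703 V.
Error = 0.97466 − 0.97470703 = -4.70313e-05 V = -47.03 µV.

-47.03 µV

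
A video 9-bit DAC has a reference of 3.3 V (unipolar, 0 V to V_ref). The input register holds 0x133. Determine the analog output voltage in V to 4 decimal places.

LSB = 3.3 V / 2^9 = 6.445 mV.
Code 0x133 = 307 decimal.
V_out = 0 + 307 × 0.00644531 V = 1.97871 V.

1.9787 V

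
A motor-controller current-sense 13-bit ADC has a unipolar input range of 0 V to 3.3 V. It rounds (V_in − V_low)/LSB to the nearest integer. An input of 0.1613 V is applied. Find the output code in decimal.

code 400

Full-scale span = 3.3 V; LSB = 3.3/2^13 = 402.83 µV.
Input sits at 400.415 steps above V_low.
So the output code is 400.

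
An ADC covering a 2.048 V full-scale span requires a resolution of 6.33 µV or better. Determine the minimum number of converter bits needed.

Number of steps required ≥ 2.048 V / 6.33 µV = 323538.70.
Need 2^N ≥ 323538.70; 2^18 = 262144, 2^19 = 524288.
Minimum N = 19.

19 bits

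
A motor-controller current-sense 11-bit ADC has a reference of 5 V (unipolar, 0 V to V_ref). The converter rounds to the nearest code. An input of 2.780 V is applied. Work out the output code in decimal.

LSB = 5 V / 2048 = 2.441 mV.
(2.780 − 0) / 0.00244141 = 1138.688 LSBs.
round(1138.688) = 1139.

code 1139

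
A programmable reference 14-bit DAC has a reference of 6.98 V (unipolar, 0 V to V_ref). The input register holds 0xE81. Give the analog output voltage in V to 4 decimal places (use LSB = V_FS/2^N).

1.5818 V

LSB = 6.98 V / 2^14 = 426.03 µV.
Code 0xE81 = 3713 decimal.
V_out = 0 + 3713 × 0.000426025 V = 1.58183 V.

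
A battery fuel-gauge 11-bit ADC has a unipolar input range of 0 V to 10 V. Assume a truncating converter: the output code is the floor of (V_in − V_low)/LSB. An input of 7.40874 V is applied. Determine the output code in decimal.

With 2048 levels over 10 V, one step is 4.883 mV.
(V_in − V_low)/LSB = (7.40874 − 0) / 0.00488281 = 1517.310.
Floor → code 1517.

code 1517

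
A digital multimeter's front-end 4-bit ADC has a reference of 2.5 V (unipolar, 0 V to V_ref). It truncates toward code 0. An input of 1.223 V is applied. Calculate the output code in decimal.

With 16 levels over 2.5 V, one step is 156.250 mV.
(1.223 − 0) / 0.15625 = 7.827 LSBs.
⌊·⌋(7.827) = 7.

code 7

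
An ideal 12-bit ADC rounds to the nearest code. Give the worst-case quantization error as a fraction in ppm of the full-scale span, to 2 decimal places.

122.07 ppm

Rounding → worst-case error = ½ LSB = V_FS/2^13, so 1e+06/8192 = 122.07 ppm of full scale.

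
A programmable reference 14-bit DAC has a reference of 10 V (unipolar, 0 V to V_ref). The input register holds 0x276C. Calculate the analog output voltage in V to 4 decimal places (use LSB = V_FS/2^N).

LSB = 10 V / 2^14 = 0.610 mV.
Code 0x276C = 10092 decimal.
V_out = 0 + 10092 × 0.000610352 V = 6.15967 V.

6.1597 V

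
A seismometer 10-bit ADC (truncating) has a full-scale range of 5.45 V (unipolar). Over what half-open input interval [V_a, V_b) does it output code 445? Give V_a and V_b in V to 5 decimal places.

[2.36841 V, 2.37373 V)

LSB = 5.45/2^10 = 5.322 mV.
V_a = V_low + 445·LSB = 2.36841 V; V_b = V_low + 446·LSB = 2.37373 V.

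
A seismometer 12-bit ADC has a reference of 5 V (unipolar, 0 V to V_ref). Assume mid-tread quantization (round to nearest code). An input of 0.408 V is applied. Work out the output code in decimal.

code 334

With 4096 levels over 5 V, one step is 1.221 mV.
Input sits at 334.234 steps above V_low.
round(334.234) = 334.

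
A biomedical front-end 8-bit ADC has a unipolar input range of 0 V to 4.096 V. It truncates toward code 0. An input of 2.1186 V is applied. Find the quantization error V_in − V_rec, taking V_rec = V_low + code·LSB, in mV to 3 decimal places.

6.600 mV

Step size: 4.096 V ÷ 2^8 = 16.000 mV.
Scaled input = 132.4125 LSBs, so code = 132.
V_rec = 0 + 132·0.016 = 2.112 V.
Difference: 0.0066 V → 6.600 mV.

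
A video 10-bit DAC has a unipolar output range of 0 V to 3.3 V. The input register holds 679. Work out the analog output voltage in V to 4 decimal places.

LSB = 3.3 V / 2^10 = 3.223 mV.
V_out = 0 + 679 × 0.00322266 V = 2.18818 V.

2.1882 V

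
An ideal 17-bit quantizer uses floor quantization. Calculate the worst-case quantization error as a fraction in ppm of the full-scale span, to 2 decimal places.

Truncating → worst-case error = 1 LSB = V_FS/2^17, so 1e+06/131072 = 7.62939 ppm of full scale.

7.63 ppm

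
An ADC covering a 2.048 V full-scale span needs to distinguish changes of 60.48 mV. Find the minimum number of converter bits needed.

6 bits

Number of steps required ≥ 2.048 V / 60.48 mV = 33.86.
Need 2^N ≥ 33.86; 2^5 = 32, 2^6 = 64.
Minimum N = 6.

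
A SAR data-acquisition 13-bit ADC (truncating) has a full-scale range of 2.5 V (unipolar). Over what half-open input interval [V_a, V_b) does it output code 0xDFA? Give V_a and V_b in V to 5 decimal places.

[1.09192 V, 1.09222 V)

LSB = 2.5/2^13 = 305.18 µV.
Code 0xDFA = 3578 decimal.
V_a = V_low + 3578·LSB = 1.09192 V; V_b = V_low + 3579·LSB = 1.09222 V.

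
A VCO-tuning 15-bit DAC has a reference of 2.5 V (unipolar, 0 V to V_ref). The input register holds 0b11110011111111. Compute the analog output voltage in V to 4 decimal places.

LSB = 2.5 V / 2^15 = 76.29 µV.
Code 0b11110011111111 = 15615 decimal.
V_out = 0 + 15615 × 7.62939e-05 V = 1.19133 V.

1.1913 V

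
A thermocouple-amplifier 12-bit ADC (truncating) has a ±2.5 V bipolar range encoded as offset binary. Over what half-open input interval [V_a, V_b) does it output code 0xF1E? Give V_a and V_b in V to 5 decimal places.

LSB = 5/2^12 = 1.221 mV.
Code 0xF1E = 3870 decimal.
V_a = V_low + 3870·LSB = 2.22412 V; V_b = V_low + 3871·LSB = 2.22534 V.

[2.22412 V, 2.22534 V)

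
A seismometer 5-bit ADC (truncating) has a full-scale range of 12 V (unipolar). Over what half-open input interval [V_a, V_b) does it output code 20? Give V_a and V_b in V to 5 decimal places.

[7.50000 V, 7.87500 V)

LSB = 12/2^5 = 375.000 mV.
V_a = V_low + 20·LSB = 7.5 V; V_b = V_low + 21·LSB = 7.875 V.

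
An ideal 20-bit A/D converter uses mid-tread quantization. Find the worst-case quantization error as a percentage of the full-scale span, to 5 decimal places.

Rounding → worst-case error = ½ LSB = V_FS/2^21, so 100/2097152 = 4.76837e-05 % of full scale.

0.00005 %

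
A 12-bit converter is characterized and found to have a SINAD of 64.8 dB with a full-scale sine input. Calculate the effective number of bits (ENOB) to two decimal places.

10.47 bits

ENOB = (SINAD − 1.76) / 6.02 = (64.8 − 1.76)/6.02 = 10.472.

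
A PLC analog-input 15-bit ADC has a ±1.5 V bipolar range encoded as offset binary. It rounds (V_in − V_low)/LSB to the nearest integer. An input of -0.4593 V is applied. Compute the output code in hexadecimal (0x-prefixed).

With 32768 levels over 3 V, one step is 91.55 µV.
(-0.4593 − (−1.5)) / 9.15527e-05 = 11367.219 LSBs.
Round → code 11367.
In hexadecimal (0x-prefixed): 0x2C67.

code 0x2C67 (decimal 11367)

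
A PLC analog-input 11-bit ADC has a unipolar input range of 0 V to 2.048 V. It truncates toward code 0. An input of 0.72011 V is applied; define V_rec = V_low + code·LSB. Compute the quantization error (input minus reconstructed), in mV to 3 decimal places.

LSB = 2.048/2^11 = 1.000 mV.
(0.72011 − 0)/0.001 = 720.1100; ⌊·⌋ gives code 720.
Reconstructed: 0.72 V.
V_in − V_rec = 0.00011 V = 0.110 mV.

0.110 mV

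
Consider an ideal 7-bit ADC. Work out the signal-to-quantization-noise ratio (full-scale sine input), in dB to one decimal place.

43.9 dB

SNR ≈ 6.02·N + 1.76 dB = 6.02·7 + 1.76 = 43.90 dB.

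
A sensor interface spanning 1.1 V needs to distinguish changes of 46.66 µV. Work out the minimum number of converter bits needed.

15 bits

Number of steps required ≥ 1.1 V / 46.66 µV = 23574.80.
Need 2^N ≥ 23574.80; 2^14 = 16384, 2^15 = 32768.
Minimum N = 15.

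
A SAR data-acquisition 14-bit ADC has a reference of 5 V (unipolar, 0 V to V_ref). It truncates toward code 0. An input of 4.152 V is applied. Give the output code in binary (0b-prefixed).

Full-scale span = 5 V; LSB = 5/2^14 = 305.18 µV.
Input sits at 13605.274 steps above V_low.
⌊·⌋(13605.274) = 13605.
In binary (0b-prefixed): 0b11010100100101.

code 0b11010100100101 (decimal 13605)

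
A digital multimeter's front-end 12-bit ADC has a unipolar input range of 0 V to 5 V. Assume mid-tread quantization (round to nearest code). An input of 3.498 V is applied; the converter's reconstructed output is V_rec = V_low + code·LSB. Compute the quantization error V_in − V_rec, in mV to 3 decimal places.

LSB = 5/2^12 = 1.221 mV.
Scaled input = 2865.5616 LSBs, so code = 2866.
Code 2866 maps back to 0 + 2866×0.0012207 V = 3.4985352 V.
Error = 3.498 − 3.4985352 = -0.000535156 V = -0.535 mV.

-0.535 mV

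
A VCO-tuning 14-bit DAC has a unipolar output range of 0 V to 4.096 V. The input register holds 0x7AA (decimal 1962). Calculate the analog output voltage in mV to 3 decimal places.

LSB = 4.096 V / 2^14 = 250.00 µV.
Code 0x7AA = 1962 decimal.
V_out = 0 + 1962 × 0.00025 V = 0.4905 V.
= 490.500 mV.

490.500 mV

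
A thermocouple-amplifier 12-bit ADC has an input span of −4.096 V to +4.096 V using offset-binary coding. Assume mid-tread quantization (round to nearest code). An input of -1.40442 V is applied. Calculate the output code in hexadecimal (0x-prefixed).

LSB = 8.192 V / 4096 = 2.000 mV.
Input sits at 1345.790 steps above V_low.
round(1345.790) = 1346.
In hexadecimal (0x-prefixed): 0x542.

code 0x542 (decimal 1346)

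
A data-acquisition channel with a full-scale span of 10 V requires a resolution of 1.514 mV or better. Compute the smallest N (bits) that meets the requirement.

13 bits

Number of steps required ≥ 10 V / 1.514 mV = 6605.02.
Need 2^N ≥ 6605.02; 2^12 = 4096, 2^13 = 8192.
Minimum N = 13.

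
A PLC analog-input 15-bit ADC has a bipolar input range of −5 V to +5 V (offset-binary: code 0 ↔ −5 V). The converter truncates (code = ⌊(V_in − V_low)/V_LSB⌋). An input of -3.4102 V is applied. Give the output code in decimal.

Full-scale span = 10 V; LSB = 10/2^15 = 305.18 µV.
(V_in − V_low)/LSB = (-3.4102 − (−5)) / 0.000305176 = 5209.457.
⌊·⌋(5209.457) = 5209.

code 5209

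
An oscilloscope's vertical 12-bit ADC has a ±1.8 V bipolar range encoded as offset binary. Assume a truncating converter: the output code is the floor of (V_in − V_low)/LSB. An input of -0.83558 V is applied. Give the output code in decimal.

LSB = 3.6 V / 4096 = 0.879 mV.
(V_in − V_low)/LSB = (-0.83558 − (−1.8)) / 0.000878906 = 1097.296.
⌊·⌋(1097.296) = 1097.

code 1097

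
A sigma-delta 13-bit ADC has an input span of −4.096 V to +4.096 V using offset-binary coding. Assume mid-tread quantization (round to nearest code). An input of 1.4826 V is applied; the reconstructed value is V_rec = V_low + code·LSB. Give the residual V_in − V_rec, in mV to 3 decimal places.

LSB = 8.192/2^13 = 1.000 mV.
Scaled input = 5578.6000 LSBs, so code = 5579.
Code 5579 maps back to (−4.096) + 5579×0.001 V = 1.483 V.
Difference: -0.0004 V → -0.400 mV.

-0.400 mV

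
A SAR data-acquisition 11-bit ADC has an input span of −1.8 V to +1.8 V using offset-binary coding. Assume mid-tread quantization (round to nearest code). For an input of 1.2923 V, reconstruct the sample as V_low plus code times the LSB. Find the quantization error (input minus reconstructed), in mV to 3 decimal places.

Step size: 3.6 V ÷ 2^11 = 1.758 mV.
(1.2923 − (−1.8))/0.00175781 = 1759.1751; round gives code 1759.
Reconstructed: 1.2919922 V.
V_in − V_rec = 0.000307812 V = 0.308 mV.

0.308 mV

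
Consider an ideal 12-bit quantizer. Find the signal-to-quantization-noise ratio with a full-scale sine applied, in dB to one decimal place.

SNR ≈ 6.02·N + 1.76 dB = 6.02·12 + 1.76 = 74.00 dB.

74.0 dB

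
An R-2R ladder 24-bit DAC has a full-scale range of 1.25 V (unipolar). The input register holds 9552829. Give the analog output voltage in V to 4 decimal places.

0.7117 V

LSB = 1.25 V / 2^24 = 0.07 µV.
V_out = 0 + 9552829 × 7.45058e-08 V = 0.711741 V.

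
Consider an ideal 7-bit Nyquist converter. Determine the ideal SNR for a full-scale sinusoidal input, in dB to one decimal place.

SNR ≈ 6.02·N + 1.76 dB = 6.02·7 + 1.76 = 43.90 dB.

43.9 dB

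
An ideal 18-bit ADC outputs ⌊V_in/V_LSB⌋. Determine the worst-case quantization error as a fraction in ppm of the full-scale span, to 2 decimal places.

3.81 ppm

Truncating → worst-case error = 1 LSB = V_FS/2^18, so 1e+06/262144 = 3.8147 ppm of full scale.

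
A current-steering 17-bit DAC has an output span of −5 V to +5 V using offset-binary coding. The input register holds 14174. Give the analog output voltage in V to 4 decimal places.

LSB = 10 V / 2^17 = 76.29 µV.
V_out = (−5) + 14174 × 7.62939e-05 V = -3.91861 V.

-3.9186 V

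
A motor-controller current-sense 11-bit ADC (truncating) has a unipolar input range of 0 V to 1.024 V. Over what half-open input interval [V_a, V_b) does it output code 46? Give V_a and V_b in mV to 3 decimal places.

[23.000 mV, 23.500 mV)

LSB = 1.024/2^11 = 0.500 mV.
V_a = V_low + 46·LSB = 0.023 V; V_b = V_low + 47·LSB = 0.0235 V.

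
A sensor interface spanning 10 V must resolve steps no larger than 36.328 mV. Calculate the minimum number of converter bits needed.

Number of steps required ≥ 10 V / 36.328 mV = 275.27.
Need 2^N ≥ 275.27; 2^8 = 256, 2^9 = 512.
Minimum N = 9.

9 bits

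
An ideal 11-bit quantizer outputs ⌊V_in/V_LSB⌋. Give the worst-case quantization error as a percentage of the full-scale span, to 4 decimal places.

0.0488 %

Truncating → worst-case error = 1 LSB = V_FS/2^11, so 100/2048 = 0.0488281 % of full scale.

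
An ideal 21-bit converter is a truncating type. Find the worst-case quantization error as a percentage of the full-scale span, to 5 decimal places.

0.00005 %

Truncating → worst-case error = 1 LSB = V_FS/2^21, so 100/2097152 = 4.76837e-05 % of full scale.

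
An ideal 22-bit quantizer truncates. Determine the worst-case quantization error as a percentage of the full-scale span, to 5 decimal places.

0.00002 %

Truncating → worst-case error = 1 LSB = V_FS/2^22, so 100/4194304 = 2.38419e-05 % of full scale.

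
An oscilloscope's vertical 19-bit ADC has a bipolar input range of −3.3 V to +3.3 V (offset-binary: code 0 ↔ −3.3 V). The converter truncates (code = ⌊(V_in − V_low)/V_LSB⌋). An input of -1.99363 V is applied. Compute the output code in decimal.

With 524288 levels over 6.6 V, one step is 12.59 µV.
(-1.99363 − (−3.3)) / 1.25885e-05 = 103774.866 LSBs.
Floor → code 103774.

code 103774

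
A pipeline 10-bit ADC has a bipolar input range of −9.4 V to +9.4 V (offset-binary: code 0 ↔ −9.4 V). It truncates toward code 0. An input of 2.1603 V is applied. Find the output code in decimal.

code 629

LSB = 18.8 V / 1024 = 18.359 mV.
(2.1603 − (−9.4)) / 0.0183594 = 629.667 LSBs.
Floor → code 629.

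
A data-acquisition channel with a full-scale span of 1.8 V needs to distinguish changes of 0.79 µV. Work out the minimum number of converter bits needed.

22 bits

Number of steps required ≥ 1.8 V / 0.79 µV = 2278481.01.
Need 2^N ≥ 2278481.01; 2^21 = 2097152, 2^22 = 4194304.
Minimum N = 22.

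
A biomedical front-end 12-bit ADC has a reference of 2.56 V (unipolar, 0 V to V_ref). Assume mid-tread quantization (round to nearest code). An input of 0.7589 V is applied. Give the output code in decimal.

LSB = 2.56 V / 4096 = 0.625 mV.
(0.7589 − 0) / 0.000625 = 1214.240 LSBs.
round(1214.240) = 1214.

code 1214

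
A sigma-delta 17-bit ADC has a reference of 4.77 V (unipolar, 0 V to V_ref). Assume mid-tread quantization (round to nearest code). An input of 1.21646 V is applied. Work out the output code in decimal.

Full-scale span = 4.77 V; LSB = 4.77/2^17 = 36.39 µV.
(1.21646 − 0) / 3.63922e-05 = 33426.383 LSBs.
Round → code 33426.

code 33426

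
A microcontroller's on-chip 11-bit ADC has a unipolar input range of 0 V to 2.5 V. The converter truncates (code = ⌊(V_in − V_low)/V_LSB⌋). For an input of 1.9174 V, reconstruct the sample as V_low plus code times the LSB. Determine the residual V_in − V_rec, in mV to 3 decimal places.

0.896 mV

LSB = 2.5/2^11 = 1.221 mV.
(1.9174 − 0)/0.0012207 = 1570.7341; ⌊·⌋ gives code 1570.
Reconstructed: 1.9165039 V.
Difference: 0.000896094 V → 0.896 mV.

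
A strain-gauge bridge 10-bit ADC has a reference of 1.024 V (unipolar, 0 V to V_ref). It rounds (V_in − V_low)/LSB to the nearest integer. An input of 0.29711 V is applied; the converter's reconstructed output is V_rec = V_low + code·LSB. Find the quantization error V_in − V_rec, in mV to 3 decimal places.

0.110 mV

One LSB is 1.024 V / 1024 = 1.000 mV.
(V_in − V_low)/LSB = (0.29711 − 0)/0.001 = 297.1100 → code 297 (round).
Reconstructed: 0.297 V.
Error = 0.29711 − 0.297 = 0.00011 V = 0.110 mV.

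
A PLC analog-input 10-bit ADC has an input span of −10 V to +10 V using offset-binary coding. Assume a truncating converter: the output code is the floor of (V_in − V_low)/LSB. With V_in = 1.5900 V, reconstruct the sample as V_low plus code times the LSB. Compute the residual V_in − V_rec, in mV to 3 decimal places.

7.969 mV

LSB = 20/2^10 = 19.531 mV.
Scaled input = 593.4080 LSBs, so code = 593.
Reconstructed: 1.5820312 V.
V_in − V_rec = 0.00796875 V = 7.969 mV.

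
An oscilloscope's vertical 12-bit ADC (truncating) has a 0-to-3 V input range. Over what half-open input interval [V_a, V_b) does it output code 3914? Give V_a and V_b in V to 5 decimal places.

LSB = 3/2^12 = 0.732 mV.
V_a = V_low + 3914·LSB = 2.8667 V; V_b = V_low + 3915·LSB = 2.86743 V.

[2.86670 V, 2.86743 V)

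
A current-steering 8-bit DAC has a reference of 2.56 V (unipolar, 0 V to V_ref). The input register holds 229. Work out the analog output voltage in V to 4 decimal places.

LSB = 2.56 V / 2^8 = 10.000 mV.
V_out = 0 + 229 × 0.01 V = 2.29 V.

2.2900 V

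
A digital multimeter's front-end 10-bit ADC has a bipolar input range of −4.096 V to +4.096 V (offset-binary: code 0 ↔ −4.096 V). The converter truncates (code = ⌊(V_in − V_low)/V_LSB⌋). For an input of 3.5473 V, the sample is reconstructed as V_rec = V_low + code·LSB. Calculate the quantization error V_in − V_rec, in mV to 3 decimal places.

Step size: 8.192 V ÷ 2^10 = 8.000 mV.
(3.5473 − (−4.096))/0.008 = 955.4125; ⌊·⌋ gives code 955.
Code 955 maps back to (−4.096) + 955×0.008 V = 3.544 V.
Difference: 0.0033 V → 3.300 mV.

3.300 mV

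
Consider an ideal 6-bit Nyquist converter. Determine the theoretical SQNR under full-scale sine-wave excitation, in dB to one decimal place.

37.9 dB

SNR ≈ 6.02·N + 1.76 dB = 6.02·6 + 1.76 = 37.88 dB.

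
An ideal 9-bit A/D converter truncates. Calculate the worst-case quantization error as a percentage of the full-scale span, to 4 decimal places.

Truncating → worst-case error = 1 LSB = V_FS/2^9, so 100/512 = 0.195312 % of full scale.

0.1953 %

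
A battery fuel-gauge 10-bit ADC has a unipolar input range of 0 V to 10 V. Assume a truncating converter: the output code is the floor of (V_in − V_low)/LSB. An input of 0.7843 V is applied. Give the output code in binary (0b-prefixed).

code 0b1010000 (decimal 80)

With 1024 levels over 10 V, one step is 9.766 mV.
(0.7843 − 0) / 0.00976562 = 80.312 LSBs.
Floor → code 80.
In binary (0b-prefixed): 0b1010000.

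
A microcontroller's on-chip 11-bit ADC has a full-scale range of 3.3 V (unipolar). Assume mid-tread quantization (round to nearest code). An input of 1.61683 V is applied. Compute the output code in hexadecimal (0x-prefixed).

code 0x3EB (decimal 1003)

Full-scale span = 3.3 V; LSB = 3.3/2^11 = 1.611 mV.
(1.61683 − 0) / 0.00161133 = 1003.414 LSBs.
So the output code is 1003.
In hexadecimal (0x-prefixed): 0x3EB.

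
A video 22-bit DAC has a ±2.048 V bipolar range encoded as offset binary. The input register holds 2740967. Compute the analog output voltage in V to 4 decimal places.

0.6287 V

LSB = 4.096 V / 2^22 = 0.98 µV.
V_out = (−2.048) + 2740967 × 9.76563e-07 V = 0.628726 V.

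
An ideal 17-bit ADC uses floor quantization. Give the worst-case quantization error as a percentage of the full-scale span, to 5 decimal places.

0.00076 %

Truncating → worst-case error = 1 LSB = V_FS/2^17, so 100/131072 = 0.000762939 % of full scale.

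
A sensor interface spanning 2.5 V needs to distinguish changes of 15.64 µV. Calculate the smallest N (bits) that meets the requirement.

18 bits

Number of steps required ≥ 2.5 V / 15.64 µV = 159846.55.
Need 2^N ≥ 159846.55; 2^17 = 131072, 2^18 = 262144.
Minimum N = 18.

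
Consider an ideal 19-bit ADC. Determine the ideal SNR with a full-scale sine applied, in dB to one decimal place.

116.1 dB

SNR ≈ 6.02·N + 1.76 dB = 6.02·19 + 1.76 = 116.14 dB.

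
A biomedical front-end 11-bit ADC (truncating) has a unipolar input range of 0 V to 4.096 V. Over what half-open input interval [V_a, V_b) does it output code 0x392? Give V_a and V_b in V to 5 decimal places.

LSB = 4.096/2^11 = 2.000 mV.
Code 0x392 = 914 decimal.
V_a = V_low + 914·LSB = 1.828 V; V_b = V_low + 915·LSB = 1.83 V.

[1.82800 V, 1.83000 V)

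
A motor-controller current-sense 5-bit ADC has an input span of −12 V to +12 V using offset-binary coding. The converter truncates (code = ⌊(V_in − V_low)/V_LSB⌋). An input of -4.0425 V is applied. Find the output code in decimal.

code 10

Full-scale span = 24 V; LSB = 24/2^5 = 0.7500 V.
(-4.0425 − (−12)) / 0.75 = 10.610 LSBs.
Floor → code 10.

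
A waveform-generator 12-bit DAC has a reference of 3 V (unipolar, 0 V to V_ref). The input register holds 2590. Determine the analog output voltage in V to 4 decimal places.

LSB = 3 V / 2^12 = 0.732 mV.
V_out = 0 + 2590 × 0.000732422 V = 1.89697 V.

1.8970 V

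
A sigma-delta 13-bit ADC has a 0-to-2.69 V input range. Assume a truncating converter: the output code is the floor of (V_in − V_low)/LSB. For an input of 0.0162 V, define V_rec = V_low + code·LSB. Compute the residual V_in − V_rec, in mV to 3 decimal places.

LSB = 2.69/2^13 = 328.37 µV.
(0.0162 − 0)/0.000328369 = 49.3347; ⌊·⌋ gives code 49.
Reconstructed: 0.016090088 V.
V_in − V_rec = 0.000109912 V = 0.110 mV.

0.110 mV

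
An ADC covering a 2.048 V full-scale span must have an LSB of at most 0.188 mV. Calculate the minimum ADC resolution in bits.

14 bits

Number of steps required ≥ 2.048 V / 0.188 mV = 10893.62.
Need 2^N ≥ 10893.62; 2^13 = 8192, 2^14 = 16384.
Minimum N = 14.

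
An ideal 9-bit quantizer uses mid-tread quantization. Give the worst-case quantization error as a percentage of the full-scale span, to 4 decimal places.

Rounding → worst-case error = ½ LSB = V_FS/2^10, so 100/1024 = 0.0976562 % of full scale.

0.0977 %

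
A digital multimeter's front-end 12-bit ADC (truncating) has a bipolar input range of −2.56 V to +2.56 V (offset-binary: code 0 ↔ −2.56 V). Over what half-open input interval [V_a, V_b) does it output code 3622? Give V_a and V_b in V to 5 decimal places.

LSB = 5.12/2^12 = 1.250 mV.
V_a = V_low + 3622·LSB = 1.9675 V; V_b = V_low + 3623·LSB = 1.96875 V.

[1.96750 V, 1.96875 V)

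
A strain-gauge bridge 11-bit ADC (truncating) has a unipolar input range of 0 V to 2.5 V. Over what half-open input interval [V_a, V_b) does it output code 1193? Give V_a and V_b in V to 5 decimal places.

LSB = 2.5/2^11 = 1.221 mV.
V_a = V_low + 1193·LSB = 1.4563 V; V_b = V_low + 1194·LSB = 1.45752 V.

[1.45630 V, 1.45752 V)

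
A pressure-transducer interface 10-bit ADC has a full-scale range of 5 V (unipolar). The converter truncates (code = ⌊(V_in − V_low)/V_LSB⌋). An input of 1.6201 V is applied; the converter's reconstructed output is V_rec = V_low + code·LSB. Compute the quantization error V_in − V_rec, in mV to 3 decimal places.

One LSB is 5 V / 1024 = 4.883 mV.
(1.6201 − 0)/0.00488281 = 331.7965; ⌊·⌋ gives code 331.
V_rec = 0 + 331·0.00488281 = 1.6162109 V.
V_in − V_rec = 0.00388906 V = 3.889 mV.

3.889 mV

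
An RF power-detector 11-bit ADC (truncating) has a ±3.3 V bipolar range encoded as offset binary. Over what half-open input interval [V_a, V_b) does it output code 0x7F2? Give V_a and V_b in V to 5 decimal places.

LSB = 6.6/2^11 = 3.223 mV.
Code 0x7F2 = 2034 decimal.
V_a = V_low + 2034·LSB = 3.25488 V; V_b = V_low + 2035·LSB = 3.25811 V.

[3.25488 V, 3.25811 V)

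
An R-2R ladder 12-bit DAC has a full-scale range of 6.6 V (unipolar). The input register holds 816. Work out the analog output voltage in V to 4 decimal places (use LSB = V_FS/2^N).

LSB = 6.6 V / 2^12 = 1.611 mV.
V_out = 0 + 816 × 0.00161133 V = 1.31484 V.

1.3148 V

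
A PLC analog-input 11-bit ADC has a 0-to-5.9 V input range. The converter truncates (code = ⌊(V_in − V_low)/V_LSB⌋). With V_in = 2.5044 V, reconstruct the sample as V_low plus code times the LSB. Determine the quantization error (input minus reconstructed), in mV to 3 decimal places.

One LSB is 5.9 V / 2048 = 2.881 mV.
(2.5044 − 0)/0.00288086 = 869.3239; ⌊·⌋ gives code 869.
Code 869 maps back to 0 + 869×0.00288086 V = 2.5034668 V.
V_in − V_rec = 0.000933203 V = 0.933 mV.

0.933 mV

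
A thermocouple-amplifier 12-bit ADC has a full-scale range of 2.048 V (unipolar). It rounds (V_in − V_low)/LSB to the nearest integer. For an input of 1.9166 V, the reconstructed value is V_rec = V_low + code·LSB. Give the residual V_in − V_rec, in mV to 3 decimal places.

0.100 mV

Step size: 2.048 V ÷ 2^12 = 0.500 mV.
Scaled input = 3833.2000 LSBs, so code = 3833.
Reconstructed: 1.9165 V.
Difference: 0.0001 V → 0.100 mV.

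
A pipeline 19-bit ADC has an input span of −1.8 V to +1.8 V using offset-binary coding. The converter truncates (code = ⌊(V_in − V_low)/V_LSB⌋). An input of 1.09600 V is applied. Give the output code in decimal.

With 524288 levels over 3.6 V, one step is 6.87 µV.
Input sits at 421760.569 steps above V_low.
So the output code is 421760.

code 421760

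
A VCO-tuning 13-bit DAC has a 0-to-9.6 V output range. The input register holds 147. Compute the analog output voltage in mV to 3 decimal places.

LSB = 9.6 V / 2^13 = 1.172 mV.
V_out = 0 + 147 × 0.00117187 V = 0.172266 V.
= 172.266 mV.

172.266 mV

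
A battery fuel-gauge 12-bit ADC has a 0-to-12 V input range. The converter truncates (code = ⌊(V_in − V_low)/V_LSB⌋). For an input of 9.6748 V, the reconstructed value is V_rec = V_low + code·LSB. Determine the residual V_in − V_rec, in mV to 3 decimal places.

LSB = 12/2^12 = 2.930 mV.
(V_in − V_low)/LSB = (9.6748 − 0)/0.00292969 = 3302.3317 → code 3302 (floor).
Code 3302 maps back to 0 + 3302×0.00292969 V = 9.6738281 V.
V_in − V_rec = 0.000971875 V = 0.972 mV.

0.972 mV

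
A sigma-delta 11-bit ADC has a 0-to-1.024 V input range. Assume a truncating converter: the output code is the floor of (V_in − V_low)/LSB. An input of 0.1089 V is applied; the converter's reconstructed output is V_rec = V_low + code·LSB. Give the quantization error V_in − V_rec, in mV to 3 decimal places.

0.400 mV

LSB = 1.024/2^11 = 0.500 mV.
(V_in − V_low)/LSB = (0.1089 − 0)/0.0005 = 217.8000 → code 217 (floor).
V_rec = 0 + 217·0.0005 = 0.1085 V.
Difference: 0.0004 V → 0.400 mV.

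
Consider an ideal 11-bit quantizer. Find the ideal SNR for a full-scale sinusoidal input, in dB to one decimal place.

SNR ≈ 6.02·N + 1.76 dB = 6.02·11 + 1.76 = 67.98 dB.

68.0 dB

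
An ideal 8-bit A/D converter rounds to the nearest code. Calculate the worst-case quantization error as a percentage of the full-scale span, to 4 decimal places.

Rounding → worst-case error = ½ LSB = V_FS/2^9, so 100/512 = 0.195312 % of full scale.

0.1953 %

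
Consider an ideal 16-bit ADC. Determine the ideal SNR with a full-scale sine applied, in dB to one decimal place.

SNR ≈ 6.02·N + 1.76 dB = 6.02·16 + 1.76 = 98.08 dB.

98.1 dB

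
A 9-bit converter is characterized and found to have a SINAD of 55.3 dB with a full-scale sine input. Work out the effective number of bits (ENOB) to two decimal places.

ENOB = (SINAD − 1.76) / 6.02 = (55.3 − 1.76)/6.02 = 8.894.

8.89 bits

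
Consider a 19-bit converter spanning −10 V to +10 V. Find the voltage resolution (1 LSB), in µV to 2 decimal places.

Full-scale span = 20 V.
LSB = 20 / 2^19 = 20 / 524288 = 3.8147e-05 V = 38.15 µV.

38.15 µV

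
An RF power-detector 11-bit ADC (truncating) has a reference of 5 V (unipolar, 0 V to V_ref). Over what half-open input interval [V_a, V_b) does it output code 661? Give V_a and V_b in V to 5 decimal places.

LSB = 5/2^11 = 2.441 mV.
V_a = V_low + 661·LSB = 1.61377 V; V_b = V_low + 662·LSB = 1.61621 V.

[1.61377 V, 1.61621 V)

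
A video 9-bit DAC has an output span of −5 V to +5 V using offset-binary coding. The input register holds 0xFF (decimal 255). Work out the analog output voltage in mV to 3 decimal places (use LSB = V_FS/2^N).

LSB = 10 V / 2^9 = 19.531 mV.
Code 0xFF = 255 decimal.
V_out = (−5) + 255 × 0.0195312 V = -0.0195312 V.
= -19.531 mV.

-19.531 mV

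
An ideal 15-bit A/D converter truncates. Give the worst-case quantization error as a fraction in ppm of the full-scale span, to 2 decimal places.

Truncating → worst-case error = 1 LSB = V_FS/2^15, so 1e+06/32768 = 30.5176 ppm of full scale.

30.52 ppm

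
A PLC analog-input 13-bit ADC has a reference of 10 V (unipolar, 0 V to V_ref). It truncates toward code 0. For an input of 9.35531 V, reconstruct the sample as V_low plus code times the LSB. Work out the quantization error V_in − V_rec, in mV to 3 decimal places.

LSB = 10/2^13 = 1.221 mV.
(9.35531 − 0)/0.0012207 = 7663.8700; ⌊·⌋ gives code 7663.
V_rec = 0 + 7663·0.0012207 = 9.354248 V.
Difference: 0.00106195 V → 1.062 mV.

1.062 mV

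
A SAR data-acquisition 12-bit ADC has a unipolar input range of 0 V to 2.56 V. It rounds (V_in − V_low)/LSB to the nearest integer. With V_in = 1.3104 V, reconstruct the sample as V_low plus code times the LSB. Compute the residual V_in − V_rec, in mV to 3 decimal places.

-0.225 mV

One LSB is 2.56 V / 4096 = 0.625 mV.
(1.3104 − 0)/0.000625 = 2096.6400; round gives code 2097.
V_rec = 0 + 2097·0.000625 = 1.310625 V.
Difference: -0.000225 V → -0.225 mV.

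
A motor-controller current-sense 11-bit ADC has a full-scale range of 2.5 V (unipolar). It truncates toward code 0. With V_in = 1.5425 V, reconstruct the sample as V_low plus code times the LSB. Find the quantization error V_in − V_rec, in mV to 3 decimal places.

0.752 mV

One LSB is 2.5 V / 2048 = 1.221 mV.
(V_in − V_low)/LSB = (1.5425 − 0)/0.0012207 = 1263.6160 → code 1263 (floor).
Code 1263 maps back to 0 + 1263×0.0012207 V = 1.541748 V.
Difference: 0.000751953 V → 0.752 mV.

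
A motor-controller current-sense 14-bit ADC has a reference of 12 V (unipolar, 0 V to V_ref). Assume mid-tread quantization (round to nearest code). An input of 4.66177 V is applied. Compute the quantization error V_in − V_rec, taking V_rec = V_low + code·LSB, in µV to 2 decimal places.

LSB = 12/2^14 = 0.732 mV.
(4.66177 − 0)/0.000732422 = 6364.8700; round gives code 6365.
Code 6365 maps back to 0 + 6365×0.000732422 V = 4.6618652 V.
Error = 4.66177 − 4.6618652 = -9.52344e-05 V = -95.23 µV.

-95.23 µV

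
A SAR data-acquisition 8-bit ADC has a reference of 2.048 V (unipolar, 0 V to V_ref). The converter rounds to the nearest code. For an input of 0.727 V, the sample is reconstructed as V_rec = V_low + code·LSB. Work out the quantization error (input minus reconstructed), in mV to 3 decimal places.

-1.000 mV

LSB = 2.048/2^8 = 8.000 mV.
(V_in − V_low)/LSB = (0.727 − 0)/0.008 = 90.8750 → code 91 (round).
V_rec = 0 + 91·0.008 = 0.728 V.
Error = 0.727 − 0.728 = -0.001 V = -1.000 mV.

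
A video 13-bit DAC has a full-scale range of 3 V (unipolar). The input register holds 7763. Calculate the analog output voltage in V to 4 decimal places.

LSB = 3 V / 2^13 = 366.21 µV.
V_out = 0 + 7763 × 0.000366211 V = 2.8429 V.

2.8429 V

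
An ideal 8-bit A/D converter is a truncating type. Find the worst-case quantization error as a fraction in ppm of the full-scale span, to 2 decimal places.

Truncating → worst-case error = 1 LSB = V_FS/2^8, so 1e+06/256 = 3906.25 ppm of full scale.

3906.25 ppm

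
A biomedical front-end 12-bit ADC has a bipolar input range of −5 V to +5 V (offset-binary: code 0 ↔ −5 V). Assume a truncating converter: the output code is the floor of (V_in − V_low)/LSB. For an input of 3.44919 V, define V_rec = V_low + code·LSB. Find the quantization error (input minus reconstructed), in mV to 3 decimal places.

1.924 mV

LSB = 10/2^12 = 2.441 mV.
(V_in − V_low)/LSB = (3.44919 − (−5))/0.00244141 = 3460.7882 → code 3460 (floor).
Code 3460 maps back to (−5) + 3460×0.00244141 V = 3.4472656 V.
V_in − V_rec = 0.00192438 V = 1.924 mV.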